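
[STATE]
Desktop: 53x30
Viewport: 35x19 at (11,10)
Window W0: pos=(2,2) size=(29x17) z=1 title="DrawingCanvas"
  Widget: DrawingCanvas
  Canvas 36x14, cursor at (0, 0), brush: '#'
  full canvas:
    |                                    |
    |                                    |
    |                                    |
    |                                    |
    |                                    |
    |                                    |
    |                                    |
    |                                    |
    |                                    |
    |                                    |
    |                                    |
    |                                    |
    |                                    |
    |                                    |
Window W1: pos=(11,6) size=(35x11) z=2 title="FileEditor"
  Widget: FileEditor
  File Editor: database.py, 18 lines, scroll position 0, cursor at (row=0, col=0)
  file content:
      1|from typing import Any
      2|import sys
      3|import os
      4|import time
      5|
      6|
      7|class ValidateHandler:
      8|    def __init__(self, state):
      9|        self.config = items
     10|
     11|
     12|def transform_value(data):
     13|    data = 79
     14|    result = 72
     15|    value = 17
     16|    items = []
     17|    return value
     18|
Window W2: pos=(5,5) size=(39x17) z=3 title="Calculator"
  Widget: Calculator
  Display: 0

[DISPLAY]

 8 │ 9 │ ÷ │                    ┃█┃
───┼───┼───┤                    ┃░┃
 5 │ 6 │ × │                    ┃░┃
───┼───┼───┤                    ┃░┃
 2 │ 3 │ - │                    ┃░┃
───┼───┼───┤                    ┃▼┃
 . │ = │ + │                    ┃━┛
───┼───┼───┤                    ┃  
 MC│ MR│ M+│                    ┃  
───┴───┴───┘                    ┃  
                                ┃  
━━━━━━━━━━━━━━━━━━━━━━━━━━━━━━━━┛  
                                   
                                   
                                   
                                   
                                   
                                   
                                   


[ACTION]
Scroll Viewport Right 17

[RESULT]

│ ÷ │                    ┃█┃       
┼───┤                    ┃░┃       
│ × │                    ┃░┃       
┼───┤                    ┃░┃       
│ - │                    ┃░┃       
┼───┤                    ┃▼┃       
│ + │                    ┃━┛       
┼───┤                    ┃         
│ M+│                    ┃         
┴───┘                    ┃         
                         ┃         
━━━━━━━━━━━━━━━━━━━━━━━━━┛         
                                   
                                   
                                   
                                   
                                   
                                   
                                   


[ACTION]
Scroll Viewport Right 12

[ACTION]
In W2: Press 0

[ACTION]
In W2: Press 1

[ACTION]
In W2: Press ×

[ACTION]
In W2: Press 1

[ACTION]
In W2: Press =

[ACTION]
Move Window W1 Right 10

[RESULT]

│ ÷ │                    ┃       █┃
┼───┤                    ┃       ░┃
│ × │                    ┃       ░┃
┼───┤                    ┃       ░┃
│ - │                    ┃       ░┃
┼───┤                    ┃       ▼┃
│ + │                    ┃━━━━━━━━┛
┼───┤                    ┃         
│ M+│                    ┃         
┴───┘                    ┃         
                         ┃         
━━━━━━━━━━━━━━━━━━━━━━━━━┛         
                                   
                                   
                                   
                                   
                                   
                                   
                                   


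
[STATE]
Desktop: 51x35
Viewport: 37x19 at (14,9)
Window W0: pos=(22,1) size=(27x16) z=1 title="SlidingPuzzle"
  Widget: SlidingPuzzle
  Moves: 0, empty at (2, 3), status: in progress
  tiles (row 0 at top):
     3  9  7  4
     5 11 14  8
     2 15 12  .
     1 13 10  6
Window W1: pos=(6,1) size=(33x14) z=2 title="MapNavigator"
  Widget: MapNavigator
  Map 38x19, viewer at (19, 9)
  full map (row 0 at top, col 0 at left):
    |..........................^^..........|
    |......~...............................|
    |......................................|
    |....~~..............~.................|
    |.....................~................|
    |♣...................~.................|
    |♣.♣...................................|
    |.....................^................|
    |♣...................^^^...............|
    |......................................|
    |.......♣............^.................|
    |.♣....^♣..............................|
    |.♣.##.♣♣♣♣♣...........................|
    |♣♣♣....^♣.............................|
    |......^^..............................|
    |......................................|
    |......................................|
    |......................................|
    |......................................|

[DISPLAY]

........@...............┃    │    ┃  
.........^..............┃────┤    ┃  
........................┃  6 │    ┃  
........................┃────┘    ┃  
........................┃         ┃  
━━━━━━━━━━━━━━━━━━━━━━━━┛         ┃  
        ┃                         ┃  
        ┗━━━━━━━━━━━━━━━━━━━━━━━━━┛  
                                     
                                     
                                     
                                     
                                     
                                     
                                     
                                     
                                     
                                     
                                     


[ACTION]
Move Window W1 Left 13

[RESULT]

..@...............┃│ 12 │    │    ┃  
...^..............┃┼────┼────┤    ┃  
..................┃│ 10 │  6 │    ┃  
..................┃┴────┴────┘    ┃  
..................┃               ┃  
━━━━━━━━━━━━━━━━━━┛               ┃  
        ┃                         ┃  
        ┗━━━━━━━━━━━━━━━━━━━━━━━━━┛  
                                     
                                     
                                     
                                     
                                     
                                     
                                     
                                     
                                     
                                     
                                     


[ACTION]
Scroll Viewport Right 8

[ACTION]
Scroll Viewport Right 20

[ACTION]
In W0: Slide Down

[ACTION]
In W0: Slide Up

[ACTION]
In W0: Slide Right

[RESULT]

..@...............┃│    │ 12 │    ┃  
...^..............┃┼────┼────┤    ┃  
..................┃│ 10 │  6 │    ┃  
..................┃┴────┴────┘    ┃  
..................┃               ┃  
━━━━━━━━━━━━━━━━━━┛               ┃  
        ┃                         ┃  
        ┗━━━━━━━━━━━━━━━━━━━━━━━━━┛  
                                     
                                     
                                     
                                     
                                     
                                     
                                     
                                     
                                     
                                     
                                     


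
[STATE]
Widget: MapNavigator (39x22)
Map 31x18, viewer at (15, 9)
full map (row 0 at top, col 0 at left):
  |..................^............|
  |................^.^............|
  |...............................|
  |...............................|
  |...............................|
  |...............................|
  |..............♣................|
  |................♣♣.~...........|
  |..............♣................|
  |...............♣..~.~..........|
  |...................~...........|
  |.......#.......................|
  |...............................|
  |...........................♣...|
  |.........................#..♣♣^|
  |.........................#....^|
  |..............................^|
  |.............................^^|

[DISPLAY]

                                       
                                       
    ..................^............    
    ................^.^............    
    ...............................    
    ...............................    
    ...............................    
    ...............................    
    ..............♣................    
    ................♣♣.~...........    
    ..............♣................    
    ...............@..~.~..........    
    ...................~...........    
    .......#.......................    
    ...............................    
    ...........................♣...    
    .........................#..♣♣^    
    .........................#....^    
    ..............................^    
    .............................^^    
                                       
                                       


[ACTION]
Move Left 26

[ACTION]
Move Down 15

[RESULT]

                   ..............♣.....
                   ................♣♣.~
                   ..............♣.....
                   ...............♣..~.
                   ...................~
                   .......#............
                   ....................
                   ....................
                   ....................
                   ....................
                   ....................
                   @...................
                                       
                                       
                                       
                                       
                                       
                                       
                                       
                                       
                                       
                                       


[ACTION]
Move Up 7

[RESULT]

                                       
                   ..................^.
                   ................^.^.
                   ....................
                   ....................
                   ....................
                   ....................
                   ..............♣.....
                   ................♣♣.~
                   ..............♣.....
                   ...............♣..~.
                   @..................~
                   .......#............
                   ....................
                   ....................
                   ....................
                   ....................
                   ....................
                   ....................
                                       
                                       
                                       


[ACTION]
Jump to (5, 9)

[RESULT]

                                       
                                       
              ..................^......
              ................^.^......
              .........................
              .........................
              .........................
              .........................
              ..............♣..........
              ................♣♣.~.....
              ..............♣..........
              .....@.........♣..~.~....
              ...................~.....
              .......#.................
              .........................
              .........................
              .........................
              .........................
              .........................
              .........................
                                       
                                       


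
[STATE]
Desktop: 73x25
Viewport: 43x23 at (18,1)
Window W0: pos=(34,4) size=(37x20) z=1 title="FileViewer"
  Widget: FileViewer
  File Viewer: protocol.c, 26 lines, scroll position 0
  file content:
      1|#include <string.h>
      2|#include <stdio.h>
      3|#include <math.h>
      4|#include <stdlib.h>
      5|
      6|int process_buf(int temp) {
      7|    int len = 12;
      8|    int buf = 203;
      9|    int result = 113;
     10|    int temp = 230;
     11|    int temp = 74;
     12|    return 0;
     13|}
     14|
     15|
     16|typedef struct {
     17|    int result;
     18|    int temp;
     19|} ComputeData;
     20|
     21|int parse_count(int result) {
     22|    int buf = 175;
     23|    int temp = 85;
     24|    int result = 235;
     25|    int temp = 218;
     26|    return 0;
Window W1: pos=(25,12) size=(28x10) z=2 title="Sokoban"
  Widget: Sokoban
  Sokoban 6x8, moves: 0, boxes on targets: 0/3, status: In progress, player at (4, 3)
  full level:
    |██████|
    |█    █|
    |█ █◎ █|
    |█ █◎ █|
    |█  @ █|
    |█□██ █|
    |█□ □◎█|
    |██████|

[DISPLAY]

                                           
                                           
                                           
                ┏━━━━━━━━━━━━━━━━━━━━━━━━━━
                ┃ FileViewer               
                ┠──────────────────────────
                ┃#include <string.h>       
                ┃#include <stdio.h>        
                ┃#include <math.h>         
                ┃#include <stdlib.h>       
                ┃                          
       ┏━━━━━━━━━━━━━━━━━━━━━━━━━━┓t temp) 
       ┃ Sokoban                  ┃        
       ┠──────────────────────────┨        
       ┃██████                    ┃13;     
       ┃█    █                    ┃;       
       ┃█ █◎ █                    ┃        
       ┃█ █◎ █                    ┃        
       ┃█  @ █                    ┃        
       ┃█□██ █                    ┃        
       ┗━━━━━━━━━━━━━━━━━━━━━━━━━━┛        
                ┃typedef struct {          
                ┗━━━━━━━━━━━━━━━━━━━━━━━━━━


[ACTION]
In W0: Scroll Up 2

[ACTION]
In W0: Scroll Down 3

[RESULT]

                                           
                                           
                                           
                ┏━━━━━━━━━━━━━━━━━━━━━━━━━━
                ┃ FileViewer               
                ┠──────────────────────────
                ┃#include <stdlib.h>       
                ┃                          
                ┃int process_buf(int temp) 
                ┃    int len = 12;         
                ┃    int buf = 203;        
       ┏━━━━━━━━━━━━━━━━━━━━━━━━━━┓13;     
       ┃ Sokoban                  ┃;       
       ┠──────────────────────────┨        
       ┃██████                    ┃        
       ┃█    █                    ┃        
       ┃█ █◎ █                    ┃        
       ┃█ █◎ █                    ┃        
       ┃█  @ █                    ┃        
       ┃█□██ █                    ┃        
       ┗━━━━━━━━━━━━━━━━━━━━━━━━━━┛        
                ┃} ComputeData;            
                ┗━━━━━━━━━━━━━━━━━━━━━━━━━━


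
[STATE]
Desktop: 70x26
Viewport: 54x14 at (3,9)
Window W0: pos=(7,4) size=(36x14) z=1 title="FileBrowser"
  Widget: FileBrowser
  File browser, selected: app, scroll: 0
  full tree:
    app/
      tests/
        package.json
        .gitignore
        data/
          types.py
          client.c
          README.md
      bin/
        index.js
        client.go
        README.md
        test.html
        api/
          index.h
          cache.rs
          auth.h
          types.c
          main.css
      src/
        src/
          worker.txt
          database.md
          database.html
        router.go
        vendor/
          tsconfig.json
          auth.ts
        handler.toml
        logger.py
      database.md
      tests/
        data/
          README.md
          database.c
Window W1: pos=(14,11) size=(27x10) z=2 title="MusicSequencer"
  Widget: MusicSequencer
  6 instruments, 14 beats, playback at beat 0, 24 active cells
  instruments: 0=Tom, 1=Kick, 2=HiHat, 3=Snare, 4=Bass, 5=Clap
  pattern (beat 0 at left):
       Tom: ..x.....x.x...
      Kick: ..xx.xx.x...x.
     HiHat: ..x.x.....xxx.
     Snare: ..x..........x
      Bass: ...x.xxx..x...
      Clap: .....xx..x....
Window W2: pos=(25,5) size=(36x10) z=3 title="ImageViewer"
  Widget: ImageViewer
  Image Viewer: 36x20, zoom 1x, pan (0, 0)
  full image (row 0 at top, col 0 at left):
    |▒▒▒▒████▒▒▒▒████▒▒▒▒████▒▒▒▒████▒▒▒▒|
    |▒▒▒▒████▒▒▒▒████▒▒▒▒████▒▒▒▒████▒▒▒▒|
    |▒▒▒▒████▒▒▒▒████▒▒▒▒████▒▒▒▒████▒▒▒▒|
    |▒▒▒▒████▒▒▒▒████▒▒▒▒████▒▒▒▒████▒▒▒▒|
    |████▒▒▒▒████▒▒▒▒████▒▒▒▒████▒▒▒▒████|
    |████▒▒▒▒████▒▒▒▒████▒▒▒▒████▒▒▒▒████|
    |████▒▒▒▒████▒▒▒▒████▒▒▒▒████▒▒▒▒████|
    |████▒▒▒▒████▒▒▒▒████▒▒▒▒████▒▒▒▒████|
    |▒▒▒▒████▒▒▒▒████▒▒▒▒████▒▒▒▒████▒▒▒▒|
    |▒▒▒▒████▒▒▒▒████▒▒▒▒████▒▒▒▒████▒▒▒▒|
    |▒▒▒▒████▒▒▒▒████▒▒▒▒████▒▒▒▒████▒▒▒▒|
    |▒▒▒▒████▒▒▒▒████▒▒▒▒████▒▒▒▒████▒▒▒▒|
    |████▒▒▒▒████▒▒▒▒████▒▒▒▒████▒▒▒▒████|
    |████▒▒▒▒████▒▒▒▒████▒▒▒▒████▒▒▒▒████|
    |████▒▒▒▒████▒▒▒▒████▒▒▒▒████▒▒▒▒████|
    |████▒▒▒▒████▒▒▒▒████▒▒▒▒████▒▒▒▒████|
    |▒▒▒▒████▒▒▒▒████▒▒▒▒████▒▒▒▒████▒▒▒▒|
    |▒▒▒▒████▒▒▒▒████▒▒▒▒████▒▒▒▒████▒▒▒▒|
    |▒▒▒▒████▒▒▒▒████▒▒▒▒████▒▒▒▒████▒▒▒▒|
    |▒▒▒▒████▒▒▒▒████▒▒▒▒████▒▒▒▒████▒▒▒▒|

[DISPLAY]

    ┃    [+] bin/     ┃▒▒▒▒████▒▒▒▒████▒▒▒▒████▒▒▒▒███
    ┃    [+] src/     ┃▒▒▒▒████▒▒▒▒████▒▒▒▒████▒▒▒▒███
    ┃    da┏━━━━━━━━━━┃▒▒▒▒████▒▒▒▒████▒▒▒▒████▒▒▒▒███
    ┃    [+┃ MusicSequ┃████▒▒▒▒████▒▒▒▒████▒▒▒▒████▒▒▒
    ┃      ┠──────────┃████▒▒▒▒████▒▒▒▒████▒▒▒▒████▒▒▒
    ┃      ┃      ▼123┗━━━━━━━━━━━━━━━━━━━━━━━━━━━━━━━
    ┃      ┃   Tom··█·····█·█···     ┃ ┃              
    ┃      ┃  Kick··██·██·█···█·     ┃ ┃              
    ┗━━━━━━┃ HiHat··█·█·····███·     ┃━┛              
           ┃ Snare··█··········█     ┃                
           ┃  Bass···█·███··█···     ┃                
           ┗━━━━━━━━━━━━━━━━━━━━━━━━━┛                
                                                      
                                                      


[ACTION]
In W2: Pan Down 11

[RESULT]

    ┃    [+] bin/     ┃████▒▒▒▒████▒▒▒▒████▒▒▒▒████▒▒▒
    ┃    [+] src/     ┃████▒▒▒▒████▒▒▒▒████▒▒▒▒████▒▒▒
    ┃    da┏━━━━━━━━━━┃████▒▒▒▒████▒▒▒▒████▒▒▒▒████▒▒▒
    ┃    [+┃ MusicSequ┃████▒▒▒▒████▒▒▒▒████▒▒▒▒████▒▒▒
    ┃      ┠──────────┃▒▒▒▒████▒▒▒▒████▒▒▒▒████▒▒▒▒███
    ┃      ┃      ▼123┗━━━━━━━━━━━━━━━━━━━━━━━━━━━━━━━
    ┃      ┃   Tom··█·····█·█···     ┃ ┃              
    ┃      ┃  Kick··██·██·█···█·     ┃ ┃              
    ┗━━━━━━┃ HiHat··█·█·····███·     ┃━┛              
           ┃ Snare··█··········█     ┃                
           ┃  Bass···█·███··█···     ┃                
           ┗━━━━━━━━━━━━━━━━━━━━━━━━━┛                
                                                      
                                                      


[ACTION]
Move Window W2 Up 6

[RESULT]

    ┃    [+] bin/     ┗━━━━━━━━━━━━━━━━━━━━━━━━━━━━━━━
    ┃    [+] src/                      ┃              
    ┃    da┏━━━━━━━━━━━━━━━━━━━━━━━━━┓ ┃              
    ┃    [+┃ MusicSequencer          ┃ ┃              
    ┃      ┠─────────────────────────┨ ┃              
    ┃      ┃      ▼1234567890123     ┃ ┃              
    ┃      ┃   Tom··█·····█·█···     ┃ ┃              
    ┃      ┃  Kick··██·██·█···█·     ┃ ┃              
    ┗━━━━━━┃ HiHat··█·█·····███·     ┃━┛              
           ┃ Snare··█··········█     ┃                
           ┃  Bass···█·███··█···     ┃                
           ┗━━━━━━━━━━━━━━━━━━━━━━━━━┛                
                                                      
                                                      


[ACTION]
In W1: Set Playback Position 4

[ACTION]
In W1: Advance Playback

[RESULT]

    ┃    [+] bin/     ┗━━━━━━━━━━━━━━━━━━━━━━━━━━━━━━━
    ┃    [+] src/                      ┃              
    ┃    da┏━━━━━━━━━━━━━━━━━━━━━━━━━┓ ┃              
    ┃    [+┃ MusicSequencer          ┃ ┃              
    ┃      ┠─────────────────────────┨ ┃              
    ┃      ┃      01234▼67890123     ┃ ┃              
    ┃      ┃   Tom··█·····█·█···     ┃ ┃              
    ┃      ┃  Kick··██·██·█···█·     ┃ ┃              
    ┗━━━━━━┃ HiHat··█·█·····███·     ┃━┛              
           ┃ Snare··█··········█     ┃                
           ┃  Bass···█·███··█···     ┃                
           ┗━━━━━━━━━━━━━━━━━━━━━━━━━┛                
                                                      
                                                      


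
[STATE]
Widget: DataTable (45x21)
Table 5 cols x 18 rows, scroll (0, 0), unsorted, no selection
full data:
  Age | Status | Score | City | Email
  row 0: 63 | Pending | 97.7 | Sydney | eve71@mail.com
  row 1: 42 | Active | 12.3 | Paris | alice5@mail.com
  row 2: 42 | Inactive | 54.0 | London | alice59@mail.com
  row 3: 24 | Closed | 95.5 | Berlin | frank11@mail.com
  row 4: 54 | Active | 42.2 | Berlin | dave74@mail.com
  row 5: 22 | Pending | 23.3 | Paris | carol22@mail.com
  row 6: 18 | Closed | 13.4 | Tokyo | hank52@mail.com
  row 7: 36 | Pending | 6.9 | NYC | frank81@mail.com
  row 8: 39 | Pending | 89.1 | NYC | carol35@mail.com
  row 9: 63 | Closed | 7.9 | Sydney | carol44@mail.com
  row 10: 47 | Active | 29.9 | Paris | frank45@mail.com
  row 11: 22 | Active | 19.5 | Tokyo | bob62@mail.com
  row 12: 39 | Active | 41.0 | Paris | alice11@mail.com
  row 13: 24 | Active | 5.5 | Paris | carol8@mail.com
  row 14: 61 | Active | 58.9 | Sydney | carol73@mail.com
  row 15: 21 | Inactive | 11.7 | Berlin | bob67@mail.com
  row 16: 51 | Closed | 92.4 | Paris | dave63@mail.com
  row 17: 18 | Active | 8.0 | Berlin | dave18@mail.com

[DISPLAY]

Age│Status  │Score│City  │Email              
───┼────────┼─────┼──────┼────────────────   
63 │Pending │97.7 │Sydney│eve71@mail.com     
42 │Active  │12.3 │Paris │alice5@mail.com    
42 │Inactive│54.0 │London│alice59@mail.com   
24 │Closed  │95.5 │Berlin│frank11@mail.com   
54 │Active  │42.2 │Berlin│dave74@mail.com    
22 │Pending │23.3 │Paris │carol22@mail.com   
18 │Closed  │13.4 │Tokyo │hank52@mail.com    
36 │Pending │6.9  │NYC   │frank81@mail.com   
39 │Pending │89.1 │NYC   │carol35@mail.com   
63 │Closed  │7.9  │Sydney│carol44@mail.com   
47 │Active  │29.9 │Paris │frank45@mail.com   
22 │Active  │19.5 │Tokyo │bob62@mail.com     
39 │Active  │41.0 │Paris │alice11@mail.com   
24 │Active  │5.5  │Paris │carol8@mail.com    
61 │Active  │58.9 │Sydney│carol73@mail.com   
21 │Inactive│11.7 │Berlin│bob67@mail.com     
51 │Closed  │92.4 │Paris │dave63@mail.com    
18 │Active  │8.0  │Berlin│dave18@mail.com    
                                             


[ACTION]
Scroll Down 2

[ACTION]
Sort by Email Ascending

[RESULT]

Age│Status  │Score│City  │Email          ▲   
───┼────────┼─────┼──────┼────────────────   
39 │Active  │41.0 │Paris │alice11@mail.com   
42 │Inactive│54.0 │London│alice59@mail.com   
42 │Active  │12.3 │Paris │alice5@mail.com    
22 │Active  │19.5 │Tokyo │bob62@mail.com     
21 │Inactive│11.7 │Berlin│bob67@mail.com     
22 │Pending │23.3 │Paris │carol22@mail.com   
39 │Pending │89.1 │NYC   │carol35@mail.com   
63 │Closed  │7.9  │Sydney│carol44@mail.com   
61 │Active  │58.9 │Sydney│carol73@mail.com   
24 │Active  │5.5  │Paris │carol8@mail.com    
18 │Active  │8.0  │Berlin│dave18@mail.com    
51 │Closed  │92.4 │Paris │dave63@mail.com    
54 │Active  │42.2 │Berlin│dave74@mail.com    
63 │Pending │97.7 │Sydney│eve71@mail.com     
24 │Closed  │95.5 │Berlin│frank11@mail.com   
47 │Active  │29.9 │Paris │frank45@mail.com   
36 │Pending │6.9  │NYC   │frank81@mail.com   
18 │Closed  │13.4 │Tokyo │hank52@mail.com    
                                             


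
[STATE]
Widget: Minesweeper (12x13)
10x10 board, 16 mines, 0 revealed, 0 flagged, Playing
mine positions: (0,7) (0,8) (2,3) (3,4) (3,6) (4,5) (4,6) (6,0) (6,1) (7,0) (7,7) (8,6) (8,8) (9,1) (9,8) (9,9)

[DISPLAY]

■■■■■■■■■■  
■■■■■■■■■■  
■■■■■■■■■■  
■■■■■■■■■■  
■■■■■■■■■■  
■■■■■■■■■■  
■■■■■■■■■■  
■■■■■■■■■■  
■■■■■■■■■■  
■■■■■■■■■■  
            
            
            


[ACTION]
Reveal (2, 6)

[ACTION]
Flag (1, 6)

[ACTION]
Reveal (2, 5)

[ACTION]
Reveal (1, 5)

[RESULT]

      1■■■  
  111 1■■■  
  1■221■■■  
  12■■■■■■  
   12■■■■■  
221 122■■■  
■■1   1■■■  
■■1  12■■■  
■■1  1■■■■  
■■1  1■■■■  
            
            
            


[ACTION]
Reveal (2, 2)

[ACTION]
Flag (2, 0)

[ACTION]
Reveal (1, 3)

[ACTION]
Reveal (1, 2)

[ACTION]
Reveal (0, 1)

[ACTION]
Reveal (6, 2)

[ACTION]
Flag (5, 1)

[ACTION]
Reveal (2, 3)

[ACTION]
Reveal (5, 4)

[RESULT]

      1✹✹■  
  111 1■■■  
  1✹221■■■  
  12✹■✹■■■  
   12✹✹■■■  
221 122■■■  
✹✹1   1■■■  
✹■1  12✹■■  
■■1  1✹■✹■  
■✹1  1■■✹✹  
            
            
            


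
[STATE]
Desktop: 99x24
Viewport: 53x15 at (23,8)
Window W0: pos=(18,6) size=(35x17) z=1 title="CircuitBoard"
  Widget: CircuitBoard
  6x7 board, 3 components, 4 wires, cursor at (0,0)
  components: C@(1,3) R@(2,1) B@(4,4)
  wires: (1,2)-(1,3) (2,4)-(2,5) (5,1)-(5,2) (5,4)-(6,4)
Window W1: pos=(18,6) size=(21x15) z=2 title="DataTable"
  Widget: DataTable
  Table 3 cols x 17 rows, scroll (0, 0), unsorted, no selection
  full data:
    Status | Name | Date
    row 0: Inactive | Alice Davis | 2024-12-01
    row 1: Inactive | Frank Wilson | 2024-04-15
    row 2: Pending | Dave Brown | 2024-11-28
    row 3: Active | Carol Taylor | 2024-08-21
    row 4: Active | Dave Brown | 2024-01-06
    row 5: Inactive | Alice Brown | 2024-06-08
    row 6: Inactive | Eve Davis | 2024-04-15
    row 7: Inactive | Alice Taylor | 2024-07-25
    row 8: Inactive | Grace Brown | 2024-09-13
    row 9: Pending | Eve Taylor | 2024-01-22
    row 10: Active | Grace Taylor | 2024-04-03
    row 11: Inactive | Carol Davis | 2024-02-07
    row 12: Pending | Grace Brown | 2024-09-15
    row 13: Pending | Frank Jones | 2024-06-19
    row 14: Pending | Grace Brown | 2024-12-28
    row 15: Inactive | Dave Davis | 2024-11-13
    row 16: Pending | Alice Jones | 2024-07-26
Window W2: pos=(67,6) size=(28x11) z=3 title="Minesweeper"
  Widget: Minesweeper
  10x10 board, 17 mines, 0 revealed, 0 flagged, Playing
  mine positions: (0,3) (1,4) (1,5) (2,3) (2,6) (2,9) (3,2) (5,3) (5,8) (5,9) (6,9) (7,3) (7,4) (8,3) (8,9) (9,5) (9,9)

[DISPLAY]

───────────────┨─────────────┨              ┠────────
us  │Name      ┃             ┃              ┃■■■■■■■■
────┼──────────┃             ┃              ┃■■■■■■■■
tive│Alice Davi┃             ┃              ┃■■■■■■■■
tive│Frank Wils┃             ┃              ┃■■■■■■■■
ing │Dave Brown┃             ┃              ┃■■■■■■■■
ve  │Carol Tayl┃· ─ ·        ┃              ┃■■■■■■■■
ve  │Dave Brown┃             ┃              ┃■■■■■■■■
tive│Alice Brow┃             ┃              ┗━━━━━━━━
tive│Eve Davis ┃             ┃                       
tive│Alice Tayl┃B            ┃                       
tive│Grace Brow┃             ┃                       
━━━━━━━━━━━━━━━┛·            ┃                       
                │            ┃                       
━━━━━━━━━━━━━━━━━━━━━━━━━━━━━┛                       


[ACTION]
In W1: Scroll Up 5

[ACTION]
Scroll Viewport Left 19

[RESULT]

              ┠───────────────────┨─────────────┨    
              ┃Status  │Name      ┃             ┃    
              ┃────────┼──────────┃             ┃    
              ┃Inactive│Alice Davi┃             ┃    
              ┃Inactive│Frank Wils┃             ┃    
              ┃Pending │Dave Brown┃             ┃    
              ┃Active  │Carol Tayl┃· ─ ·        ┃    
              ┃Active  │Dave Brown┃             ┃    
              ┃Inactive│Alice Brow┃             ┃    
              ┃Inactive│Eve Davis ┃             ┃    
              ┃Inactive│Alice Tayl┃B            ┃    
              ┃Inactive│Grace Brow┃             ┃    
              ┗━━━━━━━━━━━━━━━━━━━┛·            ┃    
              ┃                    │            ┃    
              ┗━━━━━━━━━━━━━━━━━━━━━━━━━━━━━━━━━┛    


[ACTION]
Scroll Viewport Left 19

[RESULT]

                  ┠───────────────────┨─────────────┨
                  ┃Status  │Name      ┃             ┃
                  ┃────────┼──────────┃             ┃
                  ┃Inactive│Alice Davi┃             ┃
                  ┃Inactive│Frank Wils┃             ┃
                  ┃Pending │Dave Brown┃             ┃
                  ┃Active  │Carol Tayl┃· ─ ·        ┃
                  ┃Active  │Dave Brown┃             ┃
                  ┃Inactive│Alice Brow┃             ┃
                  ┃Inactive│Eve Davis ┃             ┃
                  ┃Inactive│Alice Tayl┃B            ┃
                  ┃Inactive│Grace Brow┃             ┃
                  ┗━━━━━━━━━━━━━━━━━━━┛·            ┃
                  ┃                    │            ┃
                  ┗━━━━━━━━━━━━━━━━━━━━━━━━━━━━━━━━━┛


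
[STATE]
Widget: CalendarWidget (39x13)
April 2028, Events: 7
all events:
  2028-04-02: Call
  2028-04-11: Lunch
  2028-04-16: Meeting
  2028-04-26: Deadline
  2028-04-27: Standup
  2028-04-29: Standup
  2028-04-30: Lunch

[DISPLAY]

               April 2028              
Mo Tu We Th Fr Sa Su                   
                1  2*                  
 3  4  5  6  7  8  9                   
10 11* 12 13 14 15 16*                 
17 18 19 20 21 22 23                   
24 25 26* 27* 28 29* 30*               
                                       
                                       
                                       
                                       
                                       
                                       


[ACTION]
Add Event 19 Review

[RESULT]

               April 2028              
Mo Tu We Th Fr Sa Su                   
                1  2*                  
 3  4  5  6  7  8  9                   
10 11* 12 13 14 15 16*                 
17 18 19* 20 21 22 23                  
24 25 26* 27* 28 29* 30*               
                                       
                                       
                                       
                                       
                                       
                                       


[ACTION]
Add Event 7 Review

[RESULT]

               April 2028              
Mo Tu We Th Fr Sa Su                   
                1  2*                  
 3  4  5  6  7*  8  9                  
10 11* 12 13 14 15 16*                 
17 18 19* 20 21 22 23                  
24 25 26* 27* 28 29* 30*               
                                       
                                       
                                       
                                       
                                       
                                       


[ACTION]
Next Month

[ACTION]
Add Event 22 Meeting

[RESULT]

                May 2028               
Mo Tu We Th Fr Sa Su                   
 1  2  3  4  5  6  7                   
 8  9 10 11 12 13 14                   
15 16 17 18 19 20 21                   
22* 23 24 25 26 27 28                  
29 30 31                               
                                       
                                       
                                       
                                       
                                       
                                       


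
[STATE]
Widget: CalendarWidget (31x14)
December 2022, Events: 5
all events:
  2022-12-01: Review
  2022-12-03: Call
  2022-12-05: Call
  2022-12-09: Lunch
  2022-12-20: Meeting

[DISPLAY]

         December 2022         
Mo Tu We Th Fr Sa Su           
          1*  2  3*  4         
 5*  6  7  8  9* 10 11         
12 13 14 15 16 17 18           
19 20* 21 22 23 24 25          
26 27 28 29 30 31              
                               
                               
                               
                               
                               
                               
                               


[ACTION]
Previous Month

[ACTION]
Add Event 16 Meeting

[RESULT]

         November 2022         
Mo Tu We Th Fr Sa Su           
    1  2  3  4  5  6           
 7  8  9 10 11 12 13           
14 15 16* 17 18 19 20          
21 22 23 24 25 26 27           
28 29 30                       
                               
                               
                               
                               
                               
                               
                               


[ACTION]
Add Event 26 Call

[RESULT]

         November 2022         
Mo Tu We Th Fr Sa Su           
    1  2  3  4  5  6           
 7  8  9 10 11 12 13           
14 15 16* 17 18 19 20          
21 22 23 24 25 26* 27          
28 29 30                       
                               
                               
                               
                               
                               
                               
                               


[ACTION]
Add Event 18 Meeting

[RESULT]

         November 2022         
Mo Tu We Th Fr Sa Su           
    1  2  3  4  5  6           
 7  8  9 10 11 12 13           
14 15 16* 17 18* 19 20         
21 22 23 24 25 26* 27          
28 29 30                       
                               
                               
                               
                               
                               
                               
                               


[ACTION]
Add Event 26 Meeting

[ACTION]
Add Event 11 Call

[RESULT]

         November 2022         
Mo Tu We Th Fr Sa Su           
    1  2  3  4  5  6           
 7  8  9 10 11* 12 13          
14 15 16* 17 18* 19 20         
21 22 23 24 25 26* 27          
28 29 30                       
                               
                               
                               
                               
                               
                               
                               
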